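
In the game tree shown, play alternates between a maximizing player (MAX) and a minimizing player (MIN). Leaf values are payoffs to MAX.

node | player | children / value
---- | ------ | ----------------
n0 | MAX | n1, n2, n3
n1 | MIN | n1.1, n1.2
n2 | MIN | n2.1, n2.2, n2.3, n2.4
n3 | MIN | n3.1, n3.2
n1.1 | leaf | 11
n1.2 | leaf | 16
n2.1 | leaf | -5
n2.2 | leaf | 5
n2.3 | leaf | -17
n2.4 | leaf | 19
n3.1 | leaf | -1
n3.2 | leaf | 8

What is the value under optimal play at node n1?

n1 (MIN): min(11, 16) = 11

11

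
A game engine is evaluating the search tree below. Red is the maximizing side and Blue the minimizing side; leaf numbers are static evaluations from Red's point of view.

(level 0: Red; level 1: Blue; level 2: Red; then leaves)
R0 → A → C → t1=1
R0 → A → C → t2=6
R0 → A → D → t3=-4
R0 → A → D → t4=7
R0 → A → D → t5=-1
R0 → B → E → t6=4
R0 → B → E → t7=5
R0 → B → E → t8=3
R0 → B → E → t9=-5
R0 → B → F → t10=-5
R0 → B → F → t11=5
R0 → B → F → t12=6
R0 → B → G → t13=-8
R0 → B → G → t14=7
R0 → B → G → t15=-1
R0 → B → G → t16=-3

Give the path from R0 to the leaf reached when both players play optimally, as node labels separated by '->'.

C (Red): max(1, 6) = 6
D (Red): max(-4, 7, -1) = 7
A (Blue): min(6, 7) = 6
E (Red): max(4, 5, 3, -5) = 5
F (Red): max(-5, 5, 6) = 6
G (Red): max(-8, 7, -1, -3) = 7
B (Blue): min(5, 6, 7) = 5
R0 (Red): max(6, 5) = 6
At R0, Red picks A (highest: 6).
At A, Blue picks C (lowest: 6).
At C, Red picks t2 (highest: 6).
Terminal value 6.

R0 -> A -> C -> t2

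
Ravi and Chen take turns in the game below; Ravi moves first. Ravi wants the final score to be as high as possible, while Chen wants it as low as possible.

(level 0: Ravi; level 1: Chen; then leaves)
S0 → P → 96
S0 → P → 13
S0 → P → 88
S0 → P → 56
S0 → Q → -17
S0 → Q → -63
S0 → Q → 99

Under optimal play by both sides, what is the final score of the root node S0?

P (Chen): min(96, 13, 88, 56) = 13
Q (Chen): min(-17, -63, 99) = -63
S0 (Ravi): max(13, -63) = 13

13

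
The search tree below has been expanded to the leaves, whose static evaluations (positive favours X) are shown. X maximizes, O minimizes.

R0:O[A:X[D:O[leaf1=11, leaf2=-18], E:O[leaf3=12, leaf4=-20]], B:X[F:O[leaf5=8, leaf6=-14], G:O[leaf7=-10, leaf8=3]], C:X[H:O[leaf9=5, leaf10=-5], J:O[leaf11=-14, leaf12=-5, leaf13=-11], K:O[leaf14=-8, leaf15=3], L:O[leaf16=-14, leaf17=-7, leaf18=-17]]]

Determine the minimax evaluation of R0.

D (O): min(11, -18) = -18
E (O): min(12, -20) = -20
A (X): max(-18, -20) = -18
F (O): min(8, -14) = -14
G (O): min(-10, 3) = -10
B (X): max(-14, -10) = -10
H (O): min(5, -5) = -5
J (O): min(-14, -5, -11) = -14
K (O): min(-8, 3) = -8
L (O): min(-14, -7, -17) = -17
C (X): max(-5, -14, -8, -17) = -5
R0 (O): min(-18, -10, -5) = -18

-18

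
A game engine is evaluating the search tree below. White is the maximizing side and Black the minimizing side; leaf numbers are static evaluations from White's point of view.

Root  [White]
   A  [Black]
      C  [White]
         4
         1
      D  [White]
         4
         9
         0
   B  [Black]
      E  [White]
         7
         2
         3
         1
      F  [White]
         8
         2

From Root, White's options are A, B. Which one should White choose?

C (White): max(4, 1) = 4
D (White): max(4, 9, 0) = 9
A (Black): min(4, 9) = 4
E (White): max(7, 2, 3, 1) = 7
F (White): max(8, 2) = 8
B (Black): min(7, 8) = 7
Root (White): max(4, 7) = 7
White at Root wants the highest of {A=4, B=7}, so chooses B.

B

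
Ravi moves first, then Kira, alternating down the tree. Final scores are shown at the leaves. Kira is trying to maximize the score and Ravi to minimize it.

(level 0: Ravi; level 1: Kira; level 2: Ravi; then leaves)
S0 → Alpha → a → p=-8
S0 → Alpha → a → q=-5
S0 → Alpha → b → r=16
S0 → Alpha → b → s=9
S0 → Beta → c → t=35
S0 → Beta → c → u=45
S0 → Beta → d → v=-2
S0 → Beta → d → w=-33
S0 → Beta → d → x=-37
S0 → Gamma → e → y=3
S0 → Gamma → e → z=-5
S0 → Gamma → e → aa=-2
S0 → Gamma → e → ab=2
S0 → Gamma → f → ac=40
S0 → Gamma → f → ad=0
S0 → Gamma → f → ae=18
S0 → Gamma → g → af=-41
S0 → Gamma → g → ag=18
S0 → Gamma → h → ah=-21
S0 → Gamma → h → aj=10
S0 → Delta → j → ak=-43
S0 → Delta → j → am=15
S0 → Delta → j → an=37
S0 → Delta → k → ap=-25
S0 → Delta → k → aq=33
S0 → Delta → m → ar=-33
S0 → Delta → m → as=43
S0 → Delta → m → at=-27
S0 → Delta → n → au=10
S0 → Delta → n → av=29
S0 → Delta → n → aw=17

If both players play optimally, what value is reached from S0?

a (Ravi): min(-8, -5) = -8
b (Ravi): min(16, 9) = 9
Alpha (Kira): max(-8, 9) = 9
c (Ravi): min(35, 45) = 35
d (Ravi): min(-2, -33, -37) = -37
Beta (Kira): max(35, -37) = 35
e (Ravi): min(3, -5, -2, 2) = -5
f (Ravi): min(40, 0, 18) = 0
g (Ravi): min(-41, 18) = -41
h (Ravi): min(-21, 10) = -21
Gamma (Kira): max(-5, 0, -41, -21) = 0
j (Ravi): min(-43, 15, 37) = -43
k (Ravi): min(-25, 33) = -25
m (Ravi): min(-33, 43, -27) = -33
n (Ravi): min(10, 29, 17) = 10
Delta (Kira): max(-43, -25, -33, 10) = 10
S0 (Ravi): min(9, 35, 0, 10) = 0

0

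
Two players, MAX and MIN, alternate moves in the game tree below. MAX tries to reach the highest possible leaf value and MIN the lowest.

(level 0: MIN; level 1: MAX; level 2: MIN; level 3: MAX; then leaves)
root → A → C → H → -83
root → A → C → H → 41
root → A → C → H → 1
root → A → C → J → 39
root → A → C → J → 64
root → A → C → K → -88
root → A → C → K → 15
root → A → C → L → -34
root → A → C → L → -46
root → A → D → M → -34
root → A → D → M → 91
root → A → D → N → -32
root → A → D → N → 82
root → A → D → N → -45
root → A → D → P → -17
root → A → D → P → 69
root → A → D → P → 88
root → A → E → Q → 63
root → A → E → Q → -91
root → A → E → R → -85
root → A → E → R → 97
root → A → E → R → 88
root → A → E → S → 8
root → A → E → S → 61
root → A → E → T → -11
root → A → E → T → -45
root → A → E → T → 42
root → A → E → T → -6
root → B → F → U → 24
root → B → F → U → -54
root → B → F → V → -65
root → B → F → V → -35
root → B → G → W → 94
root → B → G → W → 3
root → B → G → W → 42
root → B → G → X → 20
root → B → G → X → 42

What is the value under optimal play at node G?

W (MAX): max(94, 3, 42) = 94
X (MAX): max(20, 42) = 42
G (MIN): min(94, 42) = 42

42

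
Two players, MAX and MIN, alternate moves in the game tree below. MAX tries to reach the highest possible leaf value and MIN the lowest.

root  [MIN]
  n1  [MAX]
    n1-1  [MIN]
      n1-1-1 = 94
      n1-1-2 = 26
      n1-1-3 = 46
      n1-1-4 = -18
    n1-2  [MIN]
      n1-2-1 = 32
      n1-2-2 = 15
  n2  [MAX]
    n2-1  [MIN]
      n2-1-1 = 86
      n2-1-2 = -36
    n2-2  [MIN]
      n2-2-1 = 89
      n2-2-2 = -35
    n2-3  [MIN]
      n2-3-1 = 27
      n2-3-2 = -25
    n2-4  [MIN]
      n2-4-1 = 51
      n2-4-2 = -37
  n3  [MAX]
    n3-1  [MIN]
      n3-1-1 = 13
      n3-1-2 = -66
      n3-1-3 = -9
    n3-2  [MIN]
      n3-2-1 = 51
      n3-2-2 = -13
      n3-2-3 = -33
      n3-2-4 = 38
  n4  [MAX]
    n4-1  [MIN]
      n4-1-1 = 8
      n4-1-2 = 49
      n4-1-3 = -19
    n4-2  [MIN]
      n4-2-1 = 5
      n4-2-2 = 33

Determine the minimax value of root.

n1-1 (MIN): min(94, 26, 46, -18) = -18
n1-2 (MIN): min(32, 15) = 15
n1 (MAX): max(-18, 15) = 15
n2-1 (MIN): min(86, -36) = -36
n2-2 (MIN): min(89, -35) = -35
n2-3 (MIN): min(27, -25) = -25
n2-4 (MIN): min(51, -37) = -37
n2 (MAX): max(-36, -35, -25, -37) = -25
n3-1 (MIN): min(13, -66, -9) = -66
n3-2 (MIN): min(51, -13, -33, 38) = -33
n3 (MAX): max(-66, -33) = -33
n4-1 (MIN): min(8, 49, -19) = -19
n4-2 (MIN): min(5, 33) = 5
n4 (MAX): max(-19, 5) = 5
root (MIN): min(15, -25, -33, 5) = -33

-33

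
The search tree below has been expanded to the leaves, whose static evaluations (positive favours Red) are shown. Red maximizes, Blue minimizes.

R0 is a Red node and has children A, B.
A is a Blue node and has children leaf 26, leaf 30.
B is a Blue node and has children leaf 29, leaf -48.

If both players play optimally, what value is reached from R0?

A (Blue): min(26, 30) = 26
B (Blue): min(29, -48) = -48
R0 (Red): max(26, -48) = 26

26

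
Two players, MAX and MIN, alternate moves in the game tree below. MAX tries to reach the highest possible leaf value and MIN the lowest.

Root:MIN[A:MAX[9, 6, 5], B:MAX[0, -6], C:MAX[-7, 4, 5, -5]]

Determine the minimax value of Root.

A (MAX): max(9, 6, 5) = 9
B (MAX): max(0, -6) = 0
C (MAX): max(-7, 4, 5, -5) = 5
Root (MIN): min(9, 0, 5) = 0

0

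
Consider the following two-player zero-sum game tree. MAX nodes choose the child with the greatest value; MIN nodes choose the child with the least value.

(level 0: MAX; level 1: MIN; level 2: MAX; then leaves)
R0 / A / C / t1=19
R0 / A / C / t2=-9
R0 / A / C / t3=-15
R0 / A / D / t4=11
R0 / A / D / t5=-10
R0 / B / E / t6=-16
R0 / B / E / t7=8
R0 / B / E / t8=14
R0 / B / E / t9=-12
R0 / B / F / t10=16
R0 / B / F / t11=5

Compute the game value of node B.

14

E (MAX): max(-16, 8, 14, -12) = 14
F (MAX): max(16, 5) = 16
B (MIN): min(14, 16) = 14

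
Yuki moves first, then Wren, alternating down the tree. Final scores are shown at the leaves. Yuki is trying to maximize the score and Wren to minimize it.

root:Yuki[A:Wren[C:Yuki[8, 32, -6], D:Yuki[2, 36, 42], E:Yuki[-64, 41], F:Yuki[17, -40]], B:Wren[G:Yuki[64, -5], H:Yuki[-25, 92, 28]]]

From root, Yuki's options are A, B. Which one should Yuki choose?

C (Yuki): max(8, 32, -6) = 32
D (Yuki): max(2, 36, 42) = 42
E (Yuki): max(-64, 41) = 41
F (Yuki): max(17, -40) = 17
A (Wren): min(32, 42, 41, 17) = 17
G (Yuki): max(64, -5) = 64
H (Yuki): max(-25, 92, 28) = 92
B (Wren): min(64, 92) = 64
root (Yuki): max(17, 64) = 64
Yuki at root wants the highest of {A=17, B=64}, so chooses B.

B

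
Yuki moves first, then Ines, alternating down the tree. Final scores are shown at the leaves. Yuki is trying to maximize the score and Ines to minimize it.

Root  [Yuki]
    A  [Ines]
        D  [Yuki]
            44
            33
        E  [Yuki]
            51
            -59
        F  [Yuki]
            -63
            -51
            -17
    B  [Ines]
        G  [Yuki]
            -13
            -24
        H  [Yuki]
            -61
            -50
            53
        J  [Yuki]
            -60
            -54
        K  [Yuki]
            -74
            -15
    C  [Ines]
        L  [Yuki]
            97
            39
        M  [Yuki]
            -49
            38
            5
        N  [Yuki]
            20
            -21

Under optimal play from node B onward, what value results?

-54

G (Yuki): max(-13, -24) = -13
H (Yuki): max(-61, -50, 53) = 53
J (Yuki): max(-60, -54) = -54
K (Yuki): max(-74, -15) = -15
B (Ines): min(-13, 53, -54, -15) = -54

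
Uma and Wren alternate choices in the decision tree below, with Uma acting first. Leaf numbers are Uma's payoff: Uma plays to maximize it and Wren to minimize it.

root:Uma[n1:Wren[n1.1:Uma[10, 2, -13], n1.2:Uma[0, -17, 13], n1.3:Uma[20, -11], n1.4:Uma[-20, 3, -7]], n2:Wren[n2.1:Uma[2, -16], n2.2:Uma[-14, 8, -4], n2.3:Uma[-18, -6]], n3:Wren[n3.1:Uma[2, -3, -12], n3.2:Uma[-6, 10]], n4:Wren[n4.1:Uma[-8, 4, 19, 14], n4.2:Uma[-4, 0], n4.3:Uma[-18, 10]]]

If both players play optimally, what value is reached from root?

n1.1 (Uma): max(10, 2, -13) = 10
n1.2 (Uma): max(0, -17, 13) = 13
n1.3 (Uma): max(20, -11) = 20
n1.4 (Uma): max(-20, 3, -7) = 3
n1 (Wren): min(10, 13, 20, 3) = 3
n2.1 (Uma): max(2, -16) = 2
n2.2 (Uma): max(-14, 8, -4) = 8
n2.3 (Uma): max(-18, -6) = -6
n2 (Wren): min(2, 8, -6) = -6
n3.1 (Uma): max(2, -3, -12) = 2
n3.2 (Uma): max(-6, 10) = 10
n3 (Wren): min(2, 10) = 2
n4.1 (Uma): max(-8, 4, 19, 14) = 19
n4.2 (Uma): max(-4, 0) = 0
n4.3 (Uma): max(-18, 10) = 10
n4 (Wren): min(19, 0, 10) = 0
root (Uma): max(3, -6, 2, 0) = 3

3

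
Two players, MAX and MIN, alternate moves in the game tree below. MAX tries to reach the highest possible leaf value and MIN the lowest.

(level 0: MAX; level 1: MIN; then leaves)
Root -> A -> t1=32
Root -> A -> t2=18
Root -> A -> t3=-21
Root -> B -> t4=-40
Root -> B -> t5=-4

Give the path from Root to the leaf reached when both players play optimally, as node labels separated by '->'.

Root -> A -> t3

A (MIN): min(32, 18, -21) = -21
B (MIN): min(-40, -4) = -40
Root (MAX): max(-21, -40) = -21
At Root, MAX picks A (highest: -21).
At A, MIN picks t3 (lowest: -21).
Terminal value -21.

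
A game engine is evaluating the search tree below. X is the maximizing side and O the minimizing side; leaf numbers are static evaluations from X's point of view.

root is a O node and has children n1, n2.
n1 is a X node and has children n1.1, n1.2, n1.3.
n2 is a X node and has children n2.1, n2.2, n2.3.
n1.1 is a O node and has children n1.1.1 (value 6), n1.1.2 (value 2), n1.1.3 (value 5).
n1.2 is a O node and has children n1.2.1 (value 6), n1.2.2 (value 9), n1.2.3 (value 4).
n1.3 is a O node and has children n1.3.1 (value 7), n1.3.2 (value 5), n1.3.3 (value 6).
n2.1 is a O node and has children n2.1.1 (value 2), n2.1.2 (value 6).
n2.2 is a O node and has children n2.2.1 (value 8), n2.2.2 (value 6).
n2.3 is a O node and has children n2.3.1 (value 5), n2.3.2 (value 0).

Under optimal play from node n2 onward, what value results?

n2.1 (O): min(2, 6) = 2
n2.2 (O): min(8, 6) = 6
n2.3 (O): min(5, 0) = 0
n2 (X): max(2, 6, 0) = 6

6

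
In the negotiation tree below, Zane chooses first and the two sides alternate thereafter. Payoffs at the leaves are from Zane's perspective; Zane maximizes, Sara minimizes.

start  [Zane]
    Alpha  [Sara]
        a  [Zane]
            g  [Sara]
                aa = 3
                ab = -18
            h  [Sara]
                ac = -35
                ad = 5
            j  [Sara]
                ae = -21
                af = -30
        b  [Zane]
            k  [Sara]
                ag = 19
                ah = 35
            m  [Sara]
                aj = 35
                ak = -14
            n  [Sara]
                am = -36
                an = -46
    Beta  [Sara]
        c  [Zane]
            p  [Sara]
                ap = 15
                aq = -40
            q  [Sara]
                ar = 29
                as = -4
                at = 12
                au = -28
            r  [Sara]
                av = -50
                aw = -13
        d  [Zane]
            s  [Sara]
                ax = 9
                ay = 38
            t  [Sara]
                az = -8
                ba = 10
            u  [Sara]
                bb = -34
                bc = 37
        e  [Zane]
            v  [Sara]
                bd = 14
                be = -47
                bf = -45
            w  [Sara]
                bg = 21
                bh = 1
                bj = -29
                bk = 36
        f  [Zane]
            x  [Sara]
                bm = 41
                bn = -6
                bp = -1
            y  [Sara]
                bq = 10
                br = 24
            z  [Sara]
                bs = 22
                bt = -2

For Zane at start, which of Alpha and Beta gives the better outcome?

g (Sara): min(3, -18) = -18
h (Sara): min(-35, 5) = -35
j (Sara): min(-21, -30) = -30
a (Zane): max(-18, -35, -30) = -18
k (Sara): min(19, 35) = 19
m (Sara): min(35, -14) = -14
n (Sara): min(-36, -46) = -46
b (Zane): max(19, -14, -46) = 19
Alpha (Sara): min(-18, 19) = -18
p (Sara): min(15, -40) = -40
q (Sara): min(29, -4, 12, -28) = -28
r (Sara): min(-50, -13) = -50
c (Zane): max(-40, -28, -50) = -28
s (Sara): min(9, 38) = 9
t (Sara): min(-8, 10) = -8
u (Sara): min(-34, 37) = -34
d (Zane): max(9, -8, -34) = 9
v (Sara): min(14, -47, -45) = -47
w (Sara): min(21, 1, -29, 36) = -29
e (Zane): max(-47, -29) = -29
x (Sara): min(41, -6, -1) = -6
y (Sara): min(10, 24) = 10
z (Sara): min(22, -2) = -2
f (Zane): max(-6, 10, -2) = 10
Beta (Sara): min(-28, 9, -29, 10) = -29
Zane prefers the higher value; Alpha=-18, Beta=-29. Alpha is better since -18 > -29.

Alpha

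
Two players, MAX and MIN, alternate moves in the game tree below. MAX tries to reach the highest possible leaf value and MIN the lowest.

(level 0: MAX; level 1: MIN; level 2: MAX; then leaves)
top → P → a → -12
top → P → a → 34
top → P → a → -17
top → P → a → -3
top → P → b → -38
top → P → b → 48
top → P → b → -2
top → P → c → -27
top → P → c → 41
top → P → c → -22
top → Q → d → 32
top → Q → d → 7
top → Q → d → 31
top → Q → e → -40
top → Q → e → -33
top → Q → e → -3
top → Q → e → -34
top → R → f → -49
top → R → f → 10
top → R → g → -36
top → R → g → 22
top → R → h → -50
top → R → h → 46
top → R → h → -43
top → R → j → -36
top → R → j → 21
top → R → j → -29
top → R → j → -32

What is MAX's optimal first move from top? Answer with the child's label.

P

a (MAX): max(-12, 34, -17, -3) = 34
b (MAX): max(-38, 48, -2) = 48
c (MAX): max(-27, 41, -22) = 41
P (MIN): min(34, 48, 41) = 34
d (MAX): max(32, 7, 31) = 32
e (MAX): max(-40, -33, -3, -34) = -3
Q (MIN): min(32, -3) = -3
f (MAX): max(-49, 10) = 10
g (MAX): max(-36, 22) = 22
h (MAX): max(-50, 46, -43) = 46
j (MAX): max(-36, 21, -29, -32) = 21
R (MIN): min(10, 22, 46, 21) = 10
top (MAX): max(34, -3, 10) = 34
MAX at top wants the highest of {P=34, Q=-3, R=10}, so chooses P.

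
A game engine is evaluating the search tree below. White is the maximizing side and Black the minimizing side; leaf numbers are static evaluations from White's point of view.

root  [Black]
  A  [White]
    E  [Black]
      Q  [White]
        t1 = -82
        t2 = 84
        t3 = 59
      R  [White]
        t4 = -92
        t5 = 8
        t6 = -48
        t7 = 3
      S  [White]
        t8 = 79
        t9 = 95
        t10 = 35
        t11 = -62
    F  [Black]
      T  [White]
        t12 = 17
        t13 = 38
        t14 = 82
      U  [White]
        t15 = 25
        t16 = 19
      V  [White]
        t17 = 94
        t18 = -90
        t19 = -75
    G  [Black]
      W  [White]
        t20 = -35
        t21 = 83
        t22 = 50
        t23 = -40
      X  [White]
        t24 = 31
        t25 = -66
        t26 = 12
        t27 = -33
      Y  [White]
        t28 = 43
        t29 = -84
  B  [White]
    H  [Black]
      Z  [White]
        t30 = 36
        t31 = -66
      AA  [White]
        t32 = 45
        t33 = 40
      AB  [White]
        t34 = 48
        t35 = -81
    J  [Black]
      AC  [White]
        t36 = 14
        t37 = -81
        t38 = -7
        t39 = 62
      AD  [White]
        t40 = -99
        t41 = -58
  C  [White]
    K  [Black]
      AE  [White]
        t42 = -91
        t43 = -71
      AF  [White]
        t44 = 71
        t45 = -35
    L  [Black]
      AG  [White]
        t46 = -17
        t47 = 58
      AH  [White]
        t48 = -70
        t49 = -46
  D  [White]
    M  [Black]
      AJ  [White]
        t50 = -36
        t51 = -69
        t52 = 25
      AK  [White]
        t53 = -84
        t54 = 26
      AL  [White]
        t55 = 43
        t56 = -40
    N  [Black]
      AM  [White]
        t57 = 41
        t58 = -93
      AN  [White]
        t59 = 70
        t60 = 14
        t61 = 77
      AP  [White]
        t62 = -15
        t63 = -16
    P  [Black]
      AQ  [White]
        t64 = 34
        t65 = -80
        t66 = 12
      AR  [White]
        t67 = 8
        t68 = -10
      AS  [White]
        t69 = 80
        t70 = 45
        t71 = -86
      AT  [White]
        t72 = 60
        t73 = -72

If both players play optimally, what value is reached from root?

Q (White): max(-82, 84, 59) = 84
R (White): max(-92, 8, -48, 3) = 8
S (White): max(79, 95, 35, -62) = 95
E (Black): min(84, 8, 95) = 8
T (White): max(17, 38, 82) = 82
U (White): max(25, 19) = 25
V (White): max(94, -90, -75) = 94
F (Black): min(82, 25, 94) = 25
W (White): max(-35, 83, 50, -40) = 83
X (White): max(31, -66, 12, -33) = 31
Y (White): max(43, -84) = 43
G (Black): min(83, 31, 43) = 31
A (White): max(8, 25, 31) = 31
Z (White): max(36, -66) = 36
AA (White): max(45, 40) = 45
AB (White): max(48, -81) = 48
H (Black): min(36, 45, 48) = 36
AC (White): max(14, -81, -7, 62) = 62
AD (White): max(-99, -58) = -58
J (Black): min(62, -58) = -58
B (White): max(36, -58) = 36
AE (White): max(-91, -71) = -71
AF (White): max(71, -35) = 71
K (Black): min(-71, 71) = -71
AG (White): max(-17, 58) = 58
AH (White): max(-70, -46) = -46
L (Black): min(58, -46) = -46
C (White): max(-71, -46) = -46
AJ (White): max(-36, -69, 25) = 25
AK (White): max(-84, 26) = 26
AL (White): max(43, -40) = 43
M (Black): min(25, 26, 43) = 25
AM (White): max(41, -93) = 41
AN (White): max(70, 14, 77) = 77
AP (White): max(-15, -16) = -15
N (Black): min(41, 77, -15) = -15
AQ (White): max(34, -80, 12) = 34
AR (White): max(8, -10) = 8
AS (White): max(80, 45, -86) = 80
AT (White): max(60, -72) = 60
P (Black): min(34, 8, 80, 60) = 8
D (White): max(25, -15, 8) = 25
root (Black): min(31, 36, -46, 25) = -46

-46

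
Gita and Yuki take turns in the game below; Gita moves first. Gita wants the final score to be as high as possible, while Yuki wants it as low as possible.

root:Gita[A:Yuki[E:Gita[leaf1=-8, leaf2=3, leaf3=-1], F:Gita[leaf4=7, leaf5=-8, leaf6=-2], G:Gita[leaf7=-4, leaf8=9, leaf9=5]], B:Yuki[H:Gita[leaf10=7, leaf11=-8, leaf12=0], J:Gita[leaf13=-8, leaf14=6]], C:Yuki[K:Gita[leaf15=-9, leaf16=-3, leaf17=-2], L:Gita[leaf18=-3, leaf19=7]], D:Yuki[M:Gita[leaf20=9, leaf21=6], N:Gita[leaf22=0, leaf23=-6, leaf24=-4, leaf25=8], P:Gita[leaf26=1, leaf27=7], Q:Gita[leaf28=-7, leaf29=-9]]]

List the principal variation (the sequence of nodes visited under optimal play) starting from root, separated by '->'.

root -> B -> J -> leaf14

E (Gita): max(-8, 3, -1) = 3
F (Gita): max(7, -8, -2) = 7
G (Gita): max(-4, 9, 5) = 9
A (Yuki): min(3, 7, 9) = 3
H (Gita): max(7, -8, 0) = 7
J (Gita): max(-8, 6) = 6
B (Yuki): min(7, 6) = 6
K (Gita): max(-9, -3, -2) = -2
L (Gita): max(-3, 7) = 7
C (Yuki): min(-2, 7) = -2
M (Gita): max(9, 6) = 9
N (Gita): max(0, -6, -4, 8) = 8
P (Gita): max(1, 7) = 7
Q (Gita): max(-7, -9) = -7
D (Yuki): min(9, 8, 7, -7) = -7
root (Gita): max(3, 6, -2, -7) = 6
At root, Gita picks B (highest: 6).
At B, Yuki picks J (lowest: 6).
At J, Gita picks leaf14 (highest: 6).
Terminal value 6.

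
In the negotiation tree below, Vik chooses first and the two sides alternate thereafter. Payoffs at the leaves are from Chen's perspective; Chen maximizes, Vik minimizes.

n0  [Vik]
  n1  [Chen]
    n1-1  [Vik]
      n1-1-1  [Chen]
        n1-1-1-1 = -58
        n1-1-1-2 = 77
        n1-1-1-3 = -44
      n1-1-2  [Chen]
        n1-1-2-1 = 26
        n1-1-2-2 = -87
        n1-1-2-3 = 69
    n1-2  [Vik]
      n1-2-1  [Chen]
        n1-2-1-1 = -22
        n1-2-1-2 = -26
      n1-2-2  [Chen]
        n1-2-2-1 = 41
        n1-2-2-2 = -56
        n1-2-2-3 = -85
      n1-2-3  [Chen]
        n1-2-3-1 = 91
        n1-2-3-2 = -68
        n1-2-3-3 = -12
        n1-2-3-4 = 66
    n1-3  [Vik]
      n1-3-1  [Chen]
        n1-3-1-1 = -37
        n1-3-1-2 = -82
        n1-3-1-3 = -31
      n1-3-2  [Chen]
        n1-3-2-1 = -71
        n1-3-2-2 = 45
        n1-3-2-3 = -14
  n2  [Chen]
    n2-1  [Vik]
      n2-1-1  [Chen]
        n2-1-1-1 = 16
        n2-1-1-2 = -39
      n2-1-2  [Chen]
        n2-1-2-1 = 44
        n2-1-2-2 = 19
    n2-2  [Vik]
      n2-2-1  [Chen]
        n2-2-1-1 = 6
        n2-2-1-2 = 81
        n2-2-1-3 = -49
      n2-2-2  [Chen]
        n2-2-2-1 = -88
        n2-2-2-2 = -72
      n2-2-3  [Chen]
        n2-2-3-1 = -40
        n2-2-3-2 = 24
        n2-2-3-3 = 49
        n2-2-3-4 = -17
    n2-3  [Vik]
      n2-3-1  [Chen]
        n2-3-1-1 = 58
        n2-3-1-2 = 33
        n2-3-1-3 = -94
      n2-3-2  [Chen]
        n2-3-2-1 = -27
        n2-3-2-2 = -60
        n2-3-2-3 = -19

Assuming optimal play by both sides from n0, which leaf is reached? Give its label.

n2-1-1-1

n1-1-1 (Chen): max(-58, 77, -44) = 77
n1-1-2 (Chen): max(26, -87, 69) = 69
n1-1 (Vik): min(77, 69) = 69
n1-2-1 (Chen): max(-22, -26) = -22
n1-2-2 (Chen): max(41, -56, -85) = 41
n1-2-3 (Chen): max(91, -68, -12, 66) = 91
n1-2 (Vik): min(-22, 41, 91) = -22
n1-3-1 (Chen): max(-37, -82, -31) = -31
n1-3-2 (Chen): max(-71, 45, -14) = 45
n1-3 (Vik): min(-31, 45) = -31
n1 (Chen): max(69, -22, -31) = 69
n2-1-1 (Chen): max(16, -39) = 16
n2-1-2 (Chen): max(44, 19) = 44
n2-1 (Vik): min(16, 44) = 16
n2-2-1 (Chen): max(6, 81, -49) = 81
n2-2-2 (Chen): max(-88, -72) = -72
n2-2-3 (Chen): max(-40, 24, 49, -17) = 49
n2-2 (Vik): min(81, -72, 49) = -72
n2-3-1 (Chen): max(58, 33, -94) = 58
n2-3-2 (Chen): max(-27, -60, -19) = -19
n2-3 (Vik): min(58, -19) = -19
n2 (Chen): max(16, -72, -19) = 16
n0 (Vik): min(69, 16) = 16
At n0, Vik picks n2 (lowest: 16).
At n2, Chen picks n2-1 (highest: 16).
At n2-1, Vik picks n2-1-1 (lowest: 16).
At n2-1-1, Chen picks n2-1-1-1 (highest: 16).
Terminal value 16.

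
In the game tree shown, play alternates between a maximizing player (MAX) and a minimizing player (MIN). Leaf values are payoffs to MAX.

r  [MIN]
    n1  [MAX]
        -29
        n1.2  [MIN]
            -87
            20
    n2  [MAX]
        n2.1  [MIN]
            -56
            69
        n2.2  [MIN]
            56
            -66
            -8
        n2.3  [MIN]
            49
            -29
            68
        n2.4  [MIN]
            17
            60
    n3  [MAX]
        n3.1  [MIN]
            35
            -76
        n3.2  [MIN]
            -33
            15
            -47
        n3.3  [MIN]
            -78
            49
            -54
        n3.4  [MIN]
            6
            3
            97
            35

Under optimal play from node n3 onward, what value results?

3

n3.1 (MIN): min(35, -76) = -76
n3.2 (MIN): min(-33, 15, -47) = -47
n3.3 (MIN): min(-78, 49, -54) = -78
n3.4 (MIN): min(6, 3, 97, 35) = 3
n3 (MAX): max(-76, -47, -78, 3) = 3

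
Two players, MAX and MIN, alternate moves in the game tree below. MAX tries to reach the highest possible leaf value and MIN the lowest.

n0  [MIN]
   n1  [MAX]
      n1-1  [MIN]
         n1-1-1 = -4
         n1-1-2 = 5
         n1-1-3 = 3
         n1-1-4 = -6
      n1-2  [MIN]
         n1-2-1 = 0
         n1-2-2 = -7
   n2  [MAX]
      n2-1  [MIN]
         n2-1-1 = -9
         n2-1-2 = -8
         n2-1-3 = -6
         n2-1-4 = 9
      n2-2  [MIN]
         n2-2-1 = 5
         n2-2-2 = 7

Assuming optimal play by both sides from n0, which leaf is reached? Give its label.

n1-1 (MIN): min(-4, 5, 3, -6) = -6
n1-2 (MIN): min(0, -7) = -7
n1 (MAX): max(-6, -7) = -6
n2-1 (MIN): min(-9, -8, -6, 9) = -9
n2-2 (MIN): min(5, 7) = 5
n2 (MAX): max(-9, 5) = 5
n0 (MIN): min(-6, 5) = -6
At n0, MIN picks n1 (lowest: -6).
At n1, MAX picks n1-1 (highest: -6).
At n1-1, MIN picks n1-1-4 (lowest: -6).
Terminal value -6.

n1-1-4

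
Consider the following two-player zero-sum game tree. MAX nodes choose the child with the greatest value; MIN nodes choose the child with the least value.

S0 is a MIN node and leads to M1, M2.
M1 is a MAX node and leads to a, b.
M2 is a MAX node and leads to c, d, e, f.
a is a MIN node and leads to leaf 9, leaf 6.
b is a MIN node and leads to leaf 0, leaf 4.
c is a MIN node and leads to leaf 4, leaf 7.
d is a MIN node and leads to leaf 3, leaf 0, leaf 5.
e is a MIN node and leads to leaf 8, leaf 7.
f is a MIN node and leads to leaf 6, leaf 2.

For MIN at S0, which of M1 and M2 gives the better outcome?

M1

a (MIN): min(9, 6) = 6
b (MIN): min(0, 4) = 0
M1 (MAX): max(6, 0) = 6
c (MIN): min(4, 7) = 4
d (MIN): min(3, 0, 5) = 0
e (MIN): min(8, 7) = 7
f (MIN): min(6, 2) = 2
M2 (MAX): max(4, 0, 7, 2) = 7
MIN prefers the lower value; M1=6, M2=7. M1 is better since 6 < 7.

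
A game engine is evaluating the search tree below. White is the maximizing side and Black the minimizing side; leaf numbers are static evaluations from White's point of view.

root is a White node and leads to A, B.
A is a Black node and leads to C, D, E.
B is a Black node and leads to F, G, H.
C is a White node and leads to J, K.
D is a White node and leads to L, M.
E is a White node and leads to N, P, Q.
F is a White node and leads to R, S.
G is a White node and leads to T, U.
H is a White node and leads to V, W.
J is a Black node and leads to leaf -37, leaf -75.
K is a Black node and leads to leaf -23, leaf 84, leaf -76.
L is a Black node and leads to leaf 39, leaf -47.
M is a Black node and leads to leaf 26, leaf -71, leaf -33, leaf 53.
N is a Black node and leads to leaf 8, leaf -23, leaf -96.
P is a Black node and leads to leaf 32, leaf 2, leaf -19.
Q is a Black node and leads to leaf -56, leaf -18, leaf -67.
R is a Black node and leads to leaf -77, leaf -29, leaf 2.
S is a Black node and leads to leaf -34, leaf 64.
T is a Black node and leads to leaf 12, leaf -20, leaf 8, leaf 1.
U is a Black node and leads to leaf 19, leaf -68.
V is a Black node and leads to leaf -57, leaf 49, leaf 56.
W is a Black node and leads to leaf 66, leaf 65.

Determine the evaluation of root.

J (Black): min(-37, -75) = -75
K (Black): min(-23, 84, -76) = -76
C (White): max(-75, -76) = -75
L (Black): min(39, -47) = -47
M (Black): min(26, -71, -33, 53) = -71
D (White): max(-47, -71) = -47
N (Black): min(8, -23, -96) = -96
P (Black): min(32, 2, -19) = -19
Q (Black): min(-56, -18, -67) = -67
E (White): max(-96, -19, -67) = -19
A (Black): min(-75, -47, -19) = -75
R (Black): min(-77, -29, 2) = -77
S (Black): min(-34, 64) = -34
F (White): max(-77, -34) = -34
T (Black): min(12, -20, 8, 1) = -20
U (Black): min(19, -68) = -68
G (White): max(-20, -68) = -20
V (Black): min(-57, 49, 56) = -57
W (Black): min(66, 65) = 65
H (White): max(-57, 65) = 65
B (Black): min(-34, -20, 65) = -34
root (White): max(-75, -34) = -34

-34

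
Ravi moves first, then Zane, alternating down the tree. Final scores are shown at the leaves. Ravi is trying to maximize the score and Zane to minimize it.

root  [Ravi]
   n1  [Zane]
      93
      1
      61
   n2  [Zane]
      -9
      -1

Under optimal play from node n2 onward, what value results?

-9

n2 (Zane): min(-9, -1) = -9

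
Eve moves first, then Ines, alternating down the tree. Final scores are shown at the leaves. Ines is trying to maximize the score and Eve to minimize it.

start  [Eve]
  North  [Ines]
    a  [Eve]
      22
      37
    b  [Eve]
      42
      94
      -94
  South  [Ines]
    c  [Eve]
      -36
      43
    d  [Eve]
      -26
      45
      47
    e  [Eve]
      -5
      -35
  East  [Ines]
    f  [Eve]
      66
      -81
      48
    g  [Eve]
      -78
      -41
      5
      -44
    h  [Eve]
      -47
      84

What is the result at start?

-47

a (Eve): min(22, 37) = 22
b (Eve): min(42, 94, -94) = -94
North (Ines): max(22, -94) = 22
c (Eve): min(-36, 43) = -36
d (Eve): min(-26, 45, 47) = -26
e (Eve): min(-5, -35) = -35
South (Ines): max(-36, -26, -35) = -26
f (Eve): min(66, -81, 48) = -81
g (Eve): min(-78, -41, 5, -44) = -78
h (Eve): min(-47, 84) = -47
East (Ines): max(-81, -78, -47) = -47
start (Eve): min(22, -26, -47) = -47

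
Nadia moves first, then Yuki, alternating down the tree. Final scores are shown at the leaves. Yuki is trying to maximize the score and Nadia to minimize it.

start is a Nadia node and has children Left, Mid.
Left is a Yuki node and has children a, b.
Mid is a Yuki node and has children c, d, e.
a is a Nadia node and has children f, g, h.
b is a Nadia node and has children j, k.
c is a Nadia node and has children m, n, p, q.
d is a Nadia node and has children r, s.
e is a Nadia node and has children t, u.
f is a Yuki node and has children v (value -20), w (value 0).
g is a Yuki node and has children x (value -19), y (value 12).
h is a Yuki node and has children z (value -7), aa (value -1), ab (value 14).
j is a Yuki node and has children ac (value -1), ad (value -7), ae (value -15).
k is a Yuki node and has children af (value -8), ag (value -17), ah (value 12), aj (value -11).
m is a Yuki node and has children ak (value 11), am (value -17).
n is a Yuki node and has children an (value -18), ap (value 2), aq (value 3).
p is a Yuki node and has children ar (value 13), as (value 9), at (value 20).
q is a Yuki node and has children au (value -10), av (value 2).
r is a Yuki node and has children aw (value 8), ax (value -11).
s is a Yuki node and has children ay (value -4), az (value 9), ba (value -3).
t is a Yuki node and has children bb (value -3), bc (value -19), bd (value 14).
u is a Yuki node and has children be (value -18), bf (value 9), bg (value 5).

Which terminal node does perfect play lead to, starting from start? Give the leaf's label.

w

f (Yuki): max(-20, 0) = 0
g (Yuki): max(-19, 12) = 12
h (Yuki): max(-7, -1, 14) = 14
a (Nadia): min(0, 12, 14) = 0
j (Yuki): max(-1, -7, -15) = -1
k (Yuki): max(-8, -17, 12, -11) = 12
b (Nadia): min(-1, 12) = -1
Left (Yuki): max(0, -1) = 0
m (Yuki): max(11, -17) = 11
n (Yuki): max(-18, 2, 3) = 3
p (Yuki): max(13, 9, 20) = 20
q (Yuki): max(-10, 2) = 2
c (Nadia): min(11, 3, 20, 2) = 2
r (Yuki): max(8, -11) = 8
s (Yuki): max(-4, 9, -3) = 9
d (Nadia): min(8, 9) = 8
t (Yuki): max(-3, -19, 14) = 14
u (Yuki): max(-18, 9, 5) = 9
e (Nadia): min(14, 9) = 9
Mid (Yuki): max(2, 8, 9) = 9
start (Nadia): min(0, 9) = 0
At start, Nadia picks Left (lowest: 0).
At Left, Yuki picks a (highest: 0).
At a, Nadia picks f (lowest: 0).
At f, Yuki picks w (highest: 0).
Terminal value 0.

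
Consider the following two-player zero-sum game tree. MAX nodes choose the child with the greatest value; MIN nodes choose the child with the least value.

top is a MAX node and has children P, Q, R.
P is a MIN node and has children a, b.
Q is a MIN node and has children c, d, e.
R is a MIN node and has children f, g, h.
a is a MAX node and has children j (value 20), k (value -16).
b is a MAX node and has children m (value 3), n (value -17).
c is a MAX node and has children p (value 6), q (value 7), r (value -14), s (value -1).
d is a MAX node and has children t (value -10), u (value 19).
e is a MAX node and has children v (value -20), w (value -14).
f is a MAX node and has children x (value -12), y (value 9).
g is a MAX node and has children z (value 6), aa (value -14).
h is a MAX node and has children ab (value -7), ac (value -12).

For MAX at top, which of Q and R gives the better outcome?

c (MAX): max(6, 7, -14, -1) = 7
d (MAX): max(-10, 19) = 19
e (MAX): max(-20, -14) = -14
Q (MIN): min(7, 19, -14) = -14
f (MAX): max(-12, 9) = 9
g (MAX): max(6, -14) = 6
h (MAX): max(-7, -12) = -7
R (MIN): min(9, 6, -7) = -7
MAX prefers the higher value; Q=-14, R=-7. R is better since -7 > -14.

R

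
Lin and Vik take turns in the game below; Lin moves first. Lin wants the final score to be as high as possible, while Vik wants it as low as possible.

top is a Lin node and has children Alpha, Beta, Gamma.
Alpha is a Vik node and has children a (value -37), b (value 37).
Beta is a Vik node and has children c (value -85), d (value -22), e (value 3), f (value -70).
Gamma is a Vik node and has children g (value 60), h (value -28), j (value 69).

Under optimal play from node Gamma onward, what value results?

-28

Gamma (Vik): min(60, -28, 69) = -28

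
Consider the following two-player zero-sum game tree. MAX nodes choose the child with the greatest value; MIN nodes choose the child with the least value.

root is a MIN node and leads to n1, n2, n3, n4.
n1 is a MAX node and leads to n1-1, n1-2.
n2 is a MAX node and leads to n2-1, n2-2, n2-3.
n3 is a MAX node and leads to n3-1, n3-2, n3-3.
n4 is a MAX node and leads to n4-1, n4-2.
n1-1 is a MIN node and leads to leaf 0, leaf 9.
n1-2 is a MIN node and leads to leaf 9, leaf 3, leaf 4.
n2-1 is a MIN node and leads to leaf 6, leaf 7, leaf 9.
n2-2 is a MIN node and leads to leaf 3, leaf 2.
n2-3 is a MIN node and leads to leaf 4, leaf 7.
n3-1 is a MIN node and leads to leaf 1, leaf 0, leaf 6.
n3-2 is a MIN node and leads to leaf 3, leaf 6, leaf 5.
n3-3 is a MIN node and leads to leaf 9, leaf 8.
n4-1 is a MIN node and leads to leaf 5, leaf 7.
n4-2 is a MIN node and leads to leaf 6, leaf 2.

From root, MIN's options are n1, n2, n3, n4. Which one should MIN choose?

n1-1 (MIN): min(0, 9) = 0
n1-2 (MIN): min(9, 3, 4) = 3
n1 (MAX): max(0, 3) = 3
n2-1 (MIN): min(6, 7, 9) = 6
n2-2 (MIN): min(3, 2) = 2
n2-3 (MIN): min(4, 7) = 4
n2 (MAX): max(6, 2, 4) = 6
n3-1 (MIN): min(1, 0, 6) = 0
n3-2 (MIN): min(3, 6, 5) = 3
n3-3 (MIN): min(9, 8) = 8
n3 (MAX): max(0, 3, 8) = 8
n4-1 (MIN): min(5, 7) = 5
n4-2 (MIN): min(6, 2) = 2
n4 (MAX): max(5, 2) = 5
root (MIN): min(3, 6, 8, 5) = 3
MIN at root wants the lowest of {n1=3, n2=6, n3=8, n4=5}, so chooses n1.

n1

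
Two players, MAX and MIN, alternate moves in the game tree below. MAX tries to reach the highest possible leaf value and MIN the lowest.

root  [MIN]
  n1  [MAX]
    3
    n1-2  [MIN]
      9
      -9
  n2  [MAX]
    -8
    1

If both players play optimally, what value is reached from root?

n1-2 (MIN): min(9, -9) = -9
n1 (MAX): max(3, -9) = 3
n2 (MAX): max(-8, 1) = 1
root (MIN): min(3, 1) = 1

1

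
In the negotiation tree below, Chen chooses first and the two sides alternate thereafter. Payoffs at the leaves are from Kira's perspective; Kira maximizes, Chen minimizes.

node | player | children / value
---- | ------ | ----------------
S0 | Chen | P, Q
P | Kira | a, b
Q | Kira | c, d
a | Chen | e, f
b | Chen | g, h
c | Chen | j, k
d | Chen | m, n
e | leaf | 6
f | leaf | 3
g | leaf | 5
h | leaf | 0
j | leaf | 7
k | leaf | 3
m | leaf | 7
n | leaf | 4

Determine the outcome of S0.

3

a (Chen): min(6, 3) = 3
b (Chen): min(5, 0) = 0
P (Kira): max(3, 0) = 3
c (Chen): min(7, 3) = 3
d (Chen): min(7, 4) = 4
Q (Kira): max(3, 4) = 4
S0 (Chen): min(3, 4) = 3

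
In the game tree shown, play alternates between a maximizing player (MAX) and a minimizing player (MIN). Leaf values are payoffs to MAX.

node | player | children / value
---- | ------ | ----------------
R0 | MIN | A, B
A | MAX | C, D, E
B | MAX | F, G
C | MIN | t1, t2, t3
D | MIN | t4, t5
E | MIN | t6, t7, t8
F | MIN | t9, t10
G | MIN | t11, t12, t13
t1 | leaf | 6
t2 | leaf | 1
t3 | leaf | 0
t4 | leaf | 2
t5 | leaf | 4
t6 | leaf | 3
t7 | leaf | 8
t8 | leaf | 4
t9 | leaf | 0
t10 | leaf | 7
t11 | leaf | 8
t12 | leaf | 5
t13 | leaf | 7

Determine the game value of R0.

C (MIN): min(6, 1, 0) = 0
D (MIN): min(2, 4) = 2
E (MIN): min(3, 8, 4) = 3
A (MAX): max(0, 2, 3) = 3
F (MIN): min(0, 7) = 0
G (MIN): min(8, 5, 7) = 5
B (MAX): max(0, 5) = 5
R0 (MIN): min(3, 5) = 3

3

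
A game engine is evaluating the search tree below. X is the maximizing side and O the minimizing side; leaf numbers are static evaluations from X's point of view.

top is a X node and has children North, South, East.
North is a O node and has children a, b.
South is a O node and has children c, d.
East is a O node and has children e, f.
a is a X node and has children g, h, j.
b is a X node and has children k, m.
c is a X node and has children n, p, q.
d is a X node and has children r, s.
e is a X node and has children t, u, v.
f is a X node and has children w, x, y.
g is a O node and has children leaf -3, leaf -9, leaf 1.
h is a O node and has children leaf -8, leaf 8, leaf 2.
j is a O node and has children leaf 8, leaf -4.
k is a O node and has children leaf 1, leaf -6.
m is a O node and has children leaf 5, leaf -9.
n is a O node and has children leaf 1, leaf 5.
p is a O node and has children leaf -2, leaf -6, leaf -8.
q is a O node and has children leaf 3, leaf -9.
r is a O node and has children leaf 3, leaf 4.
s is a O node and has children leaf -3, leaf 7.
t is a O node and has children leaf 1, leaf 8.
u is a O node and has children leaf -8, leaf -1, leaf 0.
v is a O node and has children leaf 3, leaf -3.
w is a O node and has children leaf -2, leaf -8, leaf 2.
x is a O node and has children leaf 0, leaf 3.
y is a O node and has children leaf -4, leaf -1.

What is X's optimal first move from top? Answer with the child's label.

South

g (O): min(-3, -9, 1) = -9
h (O): min(-8, 8, 2) = -8
j (O): min(8, -4) = -4
a (X): max(-9, -8, -4) = -4
k (O): min(1, -6) = -6
m (O): min(5, -9) = -9
b (X): max(-6, -9) = -6
North (O): min(-4, -6) = -6
n (O): min(1, 5) = 1
p (O): min(-2, -6, -8) = -8
q (O): min(3, -9) = -9
c (X): max(1, -8, -9) = 1
r (O): min(3, 4) = 3
s (O): min(-3, 7) = -3
d (X): max(3, -3) = 3
South (O): min(1, 3) = 1
t (O): min(1, 8) = 1
u (O): min(-8, -1, 0) = -8
v (O): min(3, -3) = -3
e (X): max(1, -8, -3) = 1
w (O): min(-2, -8, 2) = -8
x (O): min(0, 3) = 0
y (O): min(-4, -1) = -4
f (X): max(-8, 0, -4) = 0
East (O): min(1, 0) = 0
top (X): max(-6, 1, 0) = 1
X at top wants the highest of {North=-6, South=1, East=0}, so chooses South.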